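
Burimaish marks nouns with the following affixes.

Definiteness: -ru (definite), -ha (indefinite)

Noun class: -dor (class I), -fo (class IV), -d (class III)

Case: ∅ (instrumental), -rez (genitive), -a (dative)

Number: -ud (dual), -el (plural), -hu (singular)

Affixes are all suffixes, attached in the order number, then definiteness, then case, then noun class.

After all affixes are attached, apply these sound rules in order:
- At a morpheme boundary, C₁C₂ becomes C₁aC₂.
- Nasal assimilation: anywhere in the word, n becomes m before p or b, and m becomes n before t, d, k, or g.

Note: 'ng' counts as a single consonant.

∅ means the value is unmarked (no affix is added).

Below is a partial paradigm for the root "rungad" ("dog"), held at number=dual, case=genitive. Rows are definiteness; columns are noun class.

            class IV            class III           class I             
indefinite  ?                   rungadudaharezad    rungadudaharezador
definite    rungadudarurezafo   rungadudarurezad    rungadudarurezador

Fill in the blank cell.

Attach number dual -ud → rungadud.
Attach definiteness indefinite -ha → rungadudha.
Attach case genitive -rez → rungadudharez.
Attach noun class class IV -fo → rungadudharezfo.
Apply epenthesis: rungadudharezfo → rungadudaharezafo.
Nasal assimilation: no change.

rungadudaharezafo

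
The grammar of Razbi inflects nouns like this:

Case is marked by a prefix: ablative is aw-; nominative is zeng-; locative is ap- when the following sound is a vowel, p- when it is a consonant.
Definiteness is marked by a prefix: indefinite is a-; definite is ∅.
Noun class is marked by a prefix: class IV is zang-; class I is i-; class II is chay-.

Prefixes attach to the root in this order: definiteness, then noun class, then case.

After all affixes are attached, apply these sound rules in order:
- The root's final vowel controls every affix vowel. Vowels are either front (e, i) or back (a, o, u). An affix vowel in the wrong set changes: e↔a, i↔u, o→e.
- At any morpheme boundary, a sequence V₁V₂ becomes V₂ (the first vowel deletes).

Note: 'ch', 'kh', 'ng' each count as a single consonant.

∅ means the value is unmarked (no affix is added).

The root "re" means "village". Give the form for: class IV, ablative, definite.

definiteness = definite: zero marking, form stays re.
Attach noun class class IV zang- → zangre.
Attach case ablative aw- → awzangre.
Apply vowel harmony: awzangre → ewzengre.
Vowel deletion: no change.

ewzengre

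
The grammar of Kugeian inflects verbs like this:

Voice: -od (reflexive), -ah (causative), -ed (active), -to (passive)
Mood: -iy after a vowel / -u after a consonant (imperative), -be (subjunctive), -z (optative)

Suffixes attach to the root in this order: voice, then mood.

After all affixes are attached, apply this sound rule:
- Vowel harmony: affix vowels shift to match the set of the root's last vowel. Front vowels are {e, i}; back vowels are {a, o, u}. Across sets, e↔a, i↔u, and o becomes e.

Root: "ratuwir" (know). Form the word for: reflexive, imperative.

Attach voice reflexive -od → ratuwirod.
Attach mood imperative -u (after consonant 'd') → ratuwirodu.
Apply vowel harmony: ratuwirodu → ratuwiredi.

ratuwiredi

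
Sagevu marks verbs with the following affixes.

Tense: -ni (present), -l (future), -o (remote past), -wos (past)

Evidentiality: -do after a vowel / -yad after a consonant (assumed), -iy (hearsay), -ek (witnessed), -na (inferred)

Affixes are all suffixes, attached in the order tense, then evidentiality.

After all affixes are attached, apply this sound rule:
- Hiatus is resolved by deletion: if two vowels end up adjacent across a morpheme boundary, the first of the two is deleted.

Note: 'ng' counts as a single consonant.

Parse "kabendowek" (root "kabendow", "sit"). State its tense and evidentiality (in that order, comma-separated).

Segment: kabendow-o-ek.
tense: -o → remote past.
evidentiality: -ek → witnessed.

remote past, witnessed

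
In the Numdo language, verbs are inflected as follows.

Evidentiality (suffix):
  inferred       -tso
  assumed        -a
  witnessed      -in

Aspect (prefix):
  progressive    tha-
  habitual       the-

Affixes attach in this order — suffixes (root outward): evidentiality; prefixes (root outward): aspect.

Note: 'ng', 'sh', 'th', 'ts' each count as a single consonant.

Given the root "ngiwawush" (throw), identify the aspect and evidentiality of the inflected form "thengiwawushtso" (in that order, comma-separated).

Segment: the-ngiwawush-tso.
aspect: the- → habitual.
evidentiality: -tso → inferred.

habitual, inferred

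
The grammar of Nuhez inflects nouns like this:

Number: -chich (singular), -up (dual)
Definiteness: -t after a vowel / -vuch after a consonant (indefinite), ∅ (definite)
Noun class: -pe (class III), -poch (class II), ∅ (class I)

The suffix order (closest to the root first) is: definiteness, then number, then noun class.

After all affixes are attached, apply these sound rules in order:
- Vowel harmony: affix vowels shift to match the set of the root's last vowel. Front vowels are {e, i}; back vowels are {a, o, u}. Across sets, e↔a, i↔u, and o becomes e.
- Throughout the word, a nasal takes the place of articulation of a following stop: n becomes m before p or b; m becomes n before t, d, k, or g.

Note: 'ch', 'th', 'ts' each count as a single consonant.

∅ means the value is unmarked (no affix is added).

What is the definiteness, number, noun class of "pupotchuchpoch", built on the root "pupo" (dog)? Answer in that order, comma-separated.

Segment: pupo-t-chich-poch.
definiteness: -t/vuch → indefinite.
number: -chich → singular.
noun class: -poch → class II.

indefinite, singular, class II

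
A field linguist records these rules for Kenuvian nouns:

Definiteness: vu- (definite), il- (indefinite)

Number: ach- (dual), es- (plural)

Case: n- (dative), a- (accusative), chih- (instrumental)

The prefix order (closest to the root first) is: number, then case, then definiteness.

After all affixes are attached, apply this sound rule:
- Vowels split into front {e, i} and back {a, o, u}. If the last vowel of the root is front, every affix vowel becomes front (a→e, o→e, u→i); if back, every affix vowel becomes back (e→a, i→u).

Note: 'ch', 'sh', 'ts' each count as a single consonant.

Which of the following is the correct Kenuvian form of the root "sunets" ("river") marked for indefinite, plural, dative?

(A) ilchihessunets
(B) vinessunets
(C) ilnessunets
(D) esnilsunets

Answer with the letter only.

C

Attach number plural es- → essunets.
Attach case dative n- → nessunets.
Attach definiteness indefinite il- → ilnessunets.
Vowel harmony: no change.
So the correct form is ilnessunets, option (C).
(D) esnilsunets is wrong: it has the affixes in the wrong order.
(B) vinessunets is wrong: it uses definite instead of indefinite for definiteness.
(A) ilchihessunets is wrong: it uses instrumental instead of dative for case.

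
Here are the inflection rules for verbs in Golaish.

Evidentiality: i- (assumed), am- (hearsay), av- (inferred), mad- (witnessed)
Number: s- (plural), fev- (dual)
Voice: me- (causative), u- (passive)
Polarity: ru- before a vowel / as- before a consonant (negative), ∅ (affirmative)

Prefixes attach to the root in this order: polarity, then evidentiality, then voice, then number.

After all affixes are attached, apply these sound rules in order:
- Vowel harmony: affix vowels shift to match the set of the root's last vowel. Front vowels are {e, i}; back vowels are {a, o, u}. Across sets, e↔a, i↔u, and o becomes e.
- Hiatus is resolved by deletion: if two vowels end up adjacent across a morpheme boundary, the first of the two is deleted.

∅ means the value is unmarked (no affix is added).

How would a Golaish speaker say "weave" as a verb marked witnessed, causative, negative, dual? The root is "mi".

Attach polarity negative as- (before consonant 'm') → asmi.
Attach evidentiality witnessed mad- → madasmi.
Attach voice causative me- → memadasmi.
Attach number dual fev- → fevmemadasmi.
Apply vowel harmony: fevmemadasmi → fevmemedesmi.
Vowel deletion: no change.

fevmemedesmi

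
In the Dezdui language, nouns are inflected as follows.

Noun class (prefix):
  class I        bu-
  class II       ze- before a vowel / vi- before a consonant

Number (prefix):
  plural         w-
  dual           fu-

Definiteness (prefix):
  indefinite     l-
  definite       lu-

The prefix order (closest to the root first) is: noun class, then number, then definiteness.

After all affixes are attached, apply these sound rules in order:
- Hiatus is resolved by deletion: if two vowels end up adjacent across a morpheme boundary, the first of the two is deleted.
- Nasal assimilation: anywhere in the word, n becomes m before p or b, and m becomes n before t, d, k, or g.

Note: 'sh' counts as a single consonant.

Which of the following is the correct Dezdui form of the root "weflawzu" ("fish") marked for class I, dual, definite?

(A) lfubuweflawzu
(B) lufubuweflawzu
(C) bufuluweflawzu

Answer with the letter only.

B

Attach noun class class I bu- → buweflawzu.
Attach number dual fu- → fubuweflawzu.
Attach definiteness definite lu- → lufubuweflawzu.
Vowel deletion: no change.
Nasal assimilation: no change.
So the correct form is lufubuweflawzu, option (B).
(C) bufuluweflawzu is wrong: it has the affixes in the wrong order.
(A) lfubuweflawzu is wrong: it uses indefinite instead of definite for definiteness.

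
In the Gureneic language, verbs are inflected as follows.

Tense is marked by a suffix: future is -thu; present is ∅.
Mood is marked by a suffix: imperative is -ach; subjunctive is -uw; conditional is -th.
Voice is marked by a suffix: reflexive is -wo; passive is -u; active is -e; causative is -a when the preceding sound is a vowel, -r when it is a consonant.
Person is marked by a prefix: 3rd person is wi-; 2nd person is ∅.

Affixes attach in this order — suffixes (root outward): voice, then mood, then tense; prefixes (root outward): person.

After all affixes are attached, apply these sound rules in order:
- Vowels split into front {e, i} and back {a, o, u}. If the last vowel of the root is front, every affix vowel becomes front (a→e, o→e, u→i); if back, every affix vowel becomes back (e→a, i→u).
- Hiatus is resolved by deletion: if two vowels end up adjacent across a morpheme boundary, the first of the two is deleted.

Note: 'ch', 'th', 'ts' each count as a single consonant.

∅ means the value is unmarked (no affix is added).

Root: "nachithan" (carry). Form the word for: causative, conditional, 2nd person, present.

Attach voice causative -r (after consonant 'n') → nachithanr.
Attach mood conditional -th → nachithanrth.
tense = present: zero marking, form stays nachithanrth.
person = 2nd person: zero marking, form stays nachithanrth.
Vowel harmony: no change.
Vowel deletion: no change.

nachithanrth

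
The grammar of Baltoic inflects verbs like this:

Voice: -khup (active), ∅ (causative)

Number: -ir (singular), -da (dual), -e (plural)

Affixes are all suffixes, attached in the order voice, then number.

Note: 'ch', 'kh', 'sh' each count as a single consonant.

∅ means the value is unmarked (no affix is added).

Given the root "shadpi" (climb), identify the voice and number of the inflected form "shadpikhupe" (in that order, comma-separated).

Segment: shadpi-khup-e.
voice: -khup → active.
number: -e → plural.

active, plural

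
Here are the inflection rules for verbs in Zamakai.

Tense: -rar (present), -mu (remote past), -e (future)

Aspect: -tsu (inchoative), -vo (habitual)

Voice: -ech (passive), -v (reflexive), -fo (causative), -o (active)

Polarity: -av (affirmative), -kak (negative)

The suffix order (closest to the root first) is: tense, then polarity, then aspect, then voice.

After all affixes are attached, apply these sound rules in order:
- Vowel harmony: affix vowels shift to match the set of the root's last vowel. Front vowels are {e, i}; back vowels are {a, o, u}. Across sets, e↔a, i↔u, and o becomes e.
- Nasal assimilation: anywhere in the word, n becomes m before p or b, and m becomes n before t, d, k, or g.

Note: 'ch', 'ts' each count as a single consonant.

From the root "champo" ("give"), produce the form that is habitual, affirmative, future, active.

champoaavvoo

Attach tense future -e → champoe.
Attach polarity affirmative -av → champoeav.
Attach aspect habitual -vo → champoeavvo.
Attach voice active -o → champoeavvoo.
Apply vowel harmony: champoeavvoo → champoaavvoo.
Nasal assimilation: no change.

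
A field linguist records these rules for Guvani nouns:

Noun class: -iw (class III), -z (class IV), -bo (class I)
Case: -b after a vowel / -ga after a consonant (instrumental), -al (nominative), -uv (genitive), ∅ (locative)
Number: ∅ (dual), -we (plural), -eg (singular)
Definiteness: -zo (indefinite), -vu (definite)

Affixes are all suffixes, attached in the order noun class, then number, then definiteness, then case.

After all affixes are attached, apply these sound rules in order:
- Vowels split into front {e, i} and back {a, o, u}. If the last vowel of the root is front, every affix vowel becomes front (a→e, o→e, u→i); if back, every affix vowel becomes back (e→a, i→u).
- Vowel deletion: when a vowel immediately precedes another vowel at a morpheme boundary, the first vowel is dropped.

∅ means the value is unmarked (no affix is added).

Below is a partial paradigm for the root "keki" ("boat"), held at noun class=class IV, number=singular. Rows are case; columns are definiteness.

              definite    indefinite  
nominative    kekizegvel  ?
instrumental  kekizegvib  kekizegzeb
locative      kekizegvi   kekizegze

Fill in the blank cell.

Attach noun class class IV -z → kekiz.
Attach number singular -eg → kekizeg.
Attach definiteness indefinite -zo → kekizegzo.
Attach case nominative -al → kekizegzoal.
Apply vowel harmony: kekizegzoal → kekizegzeel.
Apply vowel deletion: kekizegzeel → kekizegzel.

kekizegzel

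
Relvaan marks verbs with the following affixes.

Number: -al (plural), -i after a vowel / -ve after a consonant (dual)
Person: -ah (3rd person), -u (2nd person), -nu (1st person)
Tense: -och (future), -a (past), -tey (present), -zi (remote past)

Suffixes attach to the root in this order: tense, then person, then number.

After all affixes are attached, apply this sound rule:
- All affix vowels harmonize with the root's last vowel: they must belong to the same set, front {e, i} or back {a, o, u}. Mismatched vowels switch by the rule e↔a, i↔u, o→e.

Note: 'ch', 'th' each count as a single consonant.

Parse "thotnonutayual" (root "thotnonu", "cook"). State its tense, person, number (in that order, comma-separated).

present, 2nd person, plural

Segment: thotnonu-tey-u-al.
tense: -tey → present.
person: -u → 2nd person.
number: -al → plural.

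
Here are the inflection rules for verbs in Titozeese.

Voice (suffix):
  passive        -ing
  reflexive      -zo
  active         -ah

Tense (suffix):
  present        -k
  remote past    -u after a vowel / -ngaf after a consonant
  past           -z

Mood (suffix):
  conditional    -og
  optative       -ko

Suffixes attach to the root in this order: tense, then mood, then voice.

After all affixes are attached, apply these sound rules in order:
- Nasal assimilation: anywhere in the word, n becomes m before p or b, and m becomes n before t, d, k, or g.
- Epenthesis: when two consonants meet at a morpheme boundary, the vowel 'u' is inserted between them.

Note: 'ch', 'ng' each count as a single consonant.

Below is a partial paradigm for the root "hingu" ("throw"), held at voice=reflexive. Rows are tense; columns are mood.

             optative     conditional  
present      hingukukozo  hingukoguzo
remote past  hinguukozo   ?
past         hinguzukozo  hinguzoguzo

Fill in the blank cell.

hinguuoguzo

Attach tense remote past -u (after vowel 'u') → hinguu.
Attach mood conditional -og → hinguuog.
Attach voice reflexive -zo → hinguuogzo.
Nasal assimilation: no change.
Apply epenthesis: hinguuogzo → hinguuoguzo.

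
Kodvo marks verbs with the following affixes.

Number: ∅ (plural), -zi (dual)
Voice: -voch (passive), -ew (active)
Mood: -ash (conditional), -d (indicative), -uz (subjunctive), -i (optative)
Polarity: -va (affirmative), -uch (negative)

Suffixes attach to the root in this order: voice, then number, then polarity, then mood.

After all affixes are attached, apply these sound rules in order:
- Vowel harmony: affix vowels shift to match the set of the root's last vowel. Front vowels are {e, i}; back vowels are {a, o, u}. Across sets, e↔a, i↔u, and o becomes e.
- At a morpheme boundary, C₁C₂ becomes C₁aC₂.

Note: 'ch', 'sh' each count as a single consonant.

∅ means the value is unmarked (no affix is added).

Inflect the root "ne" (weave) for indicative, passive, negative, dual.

nevechaziichad

Attach voice passive -voch → nevoch.
Attach number dual -zi → nevochzi.
Attach polarity negative -uch → nevochziuch.
Attach mood indicative -d → nevochziuchd.
Apply vowel harmony: nevochziuchd → nevechziichd.
Apply epenthesis: nevechziichd → nevechaziichad.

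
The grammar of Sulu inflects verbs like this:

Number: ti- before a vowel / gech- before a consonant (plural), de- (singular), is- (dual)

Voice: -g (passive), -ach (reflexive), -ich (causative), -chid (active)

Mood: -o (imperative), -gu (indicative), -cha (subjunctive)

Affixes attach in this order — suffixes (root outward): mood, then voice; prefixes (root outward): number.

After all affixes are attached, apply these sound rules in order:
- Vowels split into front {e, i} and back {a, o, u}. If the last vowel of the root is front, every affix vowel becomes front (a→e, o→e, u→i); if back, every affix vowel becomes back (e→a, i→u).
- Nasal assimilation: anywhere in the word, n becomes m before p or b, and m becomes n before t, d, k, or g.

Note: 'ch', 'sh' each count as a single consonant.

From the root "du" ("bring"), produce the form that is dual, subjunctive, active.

usduchachud

Attach mood subjunctive -cha → ducha.
Attach number dual is- → isducha.
Attach voice active -chid → isduchachid.
Apply vowel harmony: isduchachid → usduchachud.
Nasal assimilation: no change.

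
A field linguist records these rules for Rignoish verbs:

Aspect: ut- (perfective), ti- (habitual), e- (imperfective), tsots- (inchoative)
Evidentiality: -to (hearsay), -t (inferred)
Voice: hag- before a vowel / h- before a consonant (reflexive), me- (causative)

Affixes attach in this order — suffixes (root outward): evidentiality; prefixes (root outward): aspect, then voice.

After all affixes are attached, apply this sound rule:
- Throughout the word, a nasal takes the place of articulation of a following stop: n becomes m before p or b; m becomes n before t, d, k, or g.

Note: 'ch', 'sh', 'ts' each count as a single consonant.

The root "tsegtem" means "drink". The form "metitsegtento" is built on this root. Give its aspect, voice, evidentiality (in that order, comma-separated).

Segment: me-ti-tsegtem-to.
aspect: ti- → habitual.
voice: me- → causative.
evidentiality: -to → hearsay.

habitual, causative, hearsay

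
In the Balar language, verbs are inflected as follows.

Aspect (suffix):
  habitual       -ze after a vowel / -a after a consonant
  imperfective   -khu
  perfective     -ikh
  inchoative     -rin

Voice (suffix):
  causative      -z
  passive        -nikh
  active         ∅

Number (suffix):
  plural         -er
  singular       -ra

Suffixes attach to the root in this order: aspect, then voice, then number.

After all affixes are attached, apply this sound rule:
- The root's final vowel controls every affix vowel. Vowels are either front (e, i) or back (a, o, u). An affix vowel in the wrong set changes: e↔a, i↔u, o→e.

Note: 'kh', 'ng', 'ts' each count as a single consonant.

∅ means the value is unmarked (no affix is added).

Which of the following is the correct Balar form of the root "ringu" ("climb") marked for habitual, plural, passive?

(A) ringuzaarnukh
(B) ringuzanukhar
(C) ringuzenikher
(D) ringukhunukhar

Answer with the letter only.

Attach aspect habitual -ze (after vowel 'u') → ringuze.
Attach voice passive -nikh → ringuzenikh.
Attach number plural -er → ringuzenikher.
Apply vowel harmony: ringuzenikher → ringuzanukhar.
So the correct form is ringuzanukhar, option (B).
(A) ringuzaarnukh is wrong: it has the affixes in the wrong order.
(D) ringukhunukhar is wrong: it uses imperfective instead of habitual for aspect.
(C) ringuzenikher is wrong: it fails to apply the sound rule(s).

B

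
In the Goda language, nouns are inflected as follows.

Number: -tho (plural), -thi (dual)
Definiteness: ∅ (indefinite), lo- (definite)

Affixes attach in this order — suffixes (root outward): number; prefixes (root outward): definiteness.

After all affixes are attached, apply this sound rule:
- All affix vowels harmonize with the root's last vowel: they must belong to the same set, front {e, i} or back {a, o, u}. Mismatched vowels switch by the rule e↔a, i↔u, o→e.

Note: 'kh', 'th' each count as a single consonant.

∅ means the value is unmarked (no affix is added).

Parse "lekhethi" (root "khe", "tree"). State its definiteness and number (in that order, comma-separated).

Segment: lo-khe-thi.
definiteness: lo- → definite.
number: -thi → dual.

definite, dual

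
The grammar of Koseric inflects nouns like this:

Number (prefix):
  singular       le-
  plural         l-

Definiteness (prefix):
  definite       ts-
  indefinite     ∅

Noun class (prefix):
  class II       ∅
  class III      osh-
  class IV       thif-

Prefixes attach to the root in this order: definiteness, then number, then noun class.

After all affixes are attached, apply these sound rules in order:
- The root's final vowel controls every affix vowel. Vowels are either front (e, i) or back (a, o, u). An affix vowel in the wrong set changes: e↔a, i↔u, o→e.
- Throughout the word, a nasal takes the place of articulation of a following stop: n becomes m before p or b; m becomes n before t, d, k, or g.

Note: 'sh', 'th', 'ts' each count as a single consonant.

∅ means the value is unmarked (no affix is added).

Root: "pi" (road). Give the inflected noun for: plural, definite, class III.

Attach definiteness definite ts- → tspi.
Attach number plural l- → ltspi.
Attach noun class class III osh- → oshltspi.
Apply vowel harmony: oshltspi → eshltspi.
Nasal assimilation: no change.

eshltspi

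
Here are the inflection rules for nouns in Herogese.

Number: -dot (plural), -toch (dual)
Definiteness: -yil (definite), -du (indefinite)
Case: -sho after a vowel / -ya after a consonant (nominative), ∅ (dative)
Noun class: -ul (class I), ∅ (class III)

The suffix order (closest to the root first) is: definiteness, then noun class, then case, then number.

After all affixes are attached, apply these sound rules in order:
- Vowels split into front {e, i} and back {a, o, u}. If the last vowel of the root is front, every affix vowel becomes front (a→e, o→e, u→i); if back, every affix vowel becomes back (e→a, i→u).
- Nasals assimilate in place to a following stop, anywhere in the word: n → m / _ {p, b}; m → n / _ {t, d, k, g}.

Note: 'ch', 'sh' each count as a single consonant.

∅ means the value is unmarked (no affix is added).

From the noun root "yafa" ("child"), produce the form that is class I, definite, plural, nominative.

Attach definiteness definite -yil → yafayil.
Attach noun class class I -ul → yafayilul.
Attach case nominative -ya (after consonant 'l') → yafayilulya.
Attach number plural -dot → yafayilulyadot.
Apply vowel harmony: yafayilulyadot → yafayululyadot.
Nasal assimilation: no change.

yafayululyadot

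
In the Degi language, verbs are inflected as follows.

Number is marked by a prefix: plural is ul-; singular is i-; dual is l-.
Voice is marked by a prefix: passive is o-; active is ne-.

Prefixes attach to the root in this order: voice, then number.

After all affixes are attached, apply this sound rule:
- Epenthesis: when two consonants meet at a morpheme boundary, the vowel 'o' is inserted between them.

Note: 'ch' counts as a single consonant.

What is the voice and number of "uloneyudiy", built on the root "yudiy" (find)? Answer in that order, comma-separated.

active, plural

Segment: ul-ne-yudiy.
voice: ne- → active.
number: ul- → plural.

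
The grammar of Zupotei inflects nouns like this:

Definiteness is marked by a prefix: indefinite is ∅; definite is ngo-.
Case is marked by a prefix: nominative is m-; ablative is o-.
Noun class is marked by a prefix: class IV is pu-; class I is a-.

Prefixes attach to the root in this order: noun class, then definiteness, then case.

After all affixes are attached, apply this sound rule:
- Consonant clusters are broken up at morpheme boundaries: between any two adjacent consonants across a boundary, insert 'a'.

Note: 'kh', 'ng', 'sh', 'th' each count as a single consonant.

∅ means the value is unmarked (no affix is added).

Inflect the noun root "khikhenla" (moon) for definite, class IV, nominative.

Attach noun class class IV pu- → pukhikhenla.
Attach definiteness definite ngo- → ngopukhikhenla.
Attach case nominative m- → mngopukhikhenla.
Apply epenthesis: mngopukhikhenla → mangopukhikhenla.

mangopukhikhenla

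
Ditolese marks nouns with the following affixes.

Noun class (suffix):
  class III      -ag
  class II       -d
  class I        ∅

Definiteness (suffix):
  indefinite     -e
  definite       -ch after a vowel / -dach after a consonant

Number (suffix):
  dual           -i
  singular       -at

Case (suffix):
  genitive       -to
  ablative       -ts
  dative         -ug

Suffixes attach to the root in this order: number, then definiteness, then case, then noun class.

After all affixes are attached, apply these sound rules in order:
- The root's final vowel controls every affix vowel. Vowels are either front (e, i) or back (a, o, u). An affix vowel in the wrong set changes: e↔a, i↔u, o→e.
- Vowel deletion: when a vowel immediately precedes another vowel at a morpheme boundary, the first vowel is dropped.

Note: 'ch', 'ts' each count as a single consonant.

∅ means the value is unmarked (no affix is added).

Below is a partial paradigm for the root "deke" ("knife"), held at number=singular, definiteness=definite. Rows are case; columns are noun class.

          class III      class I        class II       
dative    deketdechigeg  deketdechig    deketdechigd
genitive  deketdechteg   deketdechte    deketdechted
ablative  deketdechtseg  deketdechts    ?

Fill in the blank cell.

Attach number singular -at → dekeat.
Attach definiteness definite -dach (after consonant 't') → dekeatdach.
Attach case ablative -ts → dekeatdachts.
Attach noun class class II -d → dekeatdachtsd.
Apply vowel harmony: dekeatdachtsd → dekeetdechtsd.
Apply vowel deletion: dekeetdechtsd → deketdechtsd.

deketdechtsd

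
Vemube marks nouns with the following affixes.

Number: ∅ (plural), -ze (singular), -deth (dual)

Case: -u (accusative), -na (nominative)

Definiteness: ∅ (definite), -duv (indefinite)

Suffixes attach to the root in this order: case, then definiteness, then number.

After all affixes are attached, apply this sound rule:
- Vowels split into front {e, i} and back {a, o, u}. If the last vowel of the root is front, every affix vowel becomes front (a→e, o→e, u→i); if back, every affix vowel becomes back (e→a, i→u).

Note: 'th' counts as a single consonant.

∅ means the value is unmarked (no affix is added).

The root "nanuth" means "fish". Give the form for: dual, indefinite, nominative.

Attach case nominative -na → nanuthna.
Attach definiteness indefinite -duv → nanuthnaduv.
Attach number dual -deth → nanuthnaduvdeth.
Apply vowel harmony: nanuthnaduvdeth → nanuthnaduvdath.

nanuthnaduvdath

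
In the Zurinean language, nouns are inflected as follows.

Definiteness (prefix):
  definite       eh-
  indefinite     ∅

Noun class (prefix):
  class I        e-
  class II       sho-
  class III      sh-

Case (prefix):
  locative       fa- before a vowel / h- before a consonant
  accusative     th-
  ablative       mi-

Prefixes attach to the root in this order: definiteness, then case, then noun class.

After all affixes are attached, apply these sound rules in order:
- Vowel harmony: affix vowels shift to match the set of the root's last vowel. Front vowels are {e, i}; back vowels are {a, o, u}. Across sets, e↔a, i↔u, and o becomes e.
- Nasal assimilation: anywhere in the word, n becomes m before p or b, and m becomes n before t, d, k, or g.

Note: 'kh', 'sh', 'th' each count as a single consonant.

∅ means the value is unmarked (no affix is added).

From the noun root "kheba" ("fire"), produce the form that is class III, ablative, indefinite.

shmukheba

definiteness = indefinite: zero marking, form stays kheba.
Attach case ablative mi- → mikheba.
Attach noun class class III sh- → shmikheba.
Apply vowel harmony: shmikheba → shmukheba.
Nasal assimilation: no change.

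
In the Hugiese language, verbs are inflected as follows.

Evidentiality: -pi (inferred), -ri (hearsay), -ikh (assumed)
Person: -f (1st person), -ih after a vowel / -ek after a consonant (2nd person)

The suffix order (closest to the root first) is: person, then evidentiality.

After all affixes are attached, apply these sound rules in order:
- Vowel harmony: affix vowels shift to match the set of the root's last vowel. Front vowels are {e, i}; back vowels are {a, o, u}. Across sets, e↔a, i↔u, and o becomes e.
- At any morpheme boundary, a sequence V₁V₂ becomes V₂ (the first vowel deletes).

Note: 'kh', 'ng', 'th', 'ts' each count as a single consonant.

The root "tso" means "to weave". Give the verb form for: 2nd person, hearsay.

tsuhru

Attach person 2nd person -ih (after vowel 'o') → tsoih.
Attach evidentiality hearsay -ri → tsoihri.
Apply vowel harmony: tsoihri → tsouhru.
Apply vowel deletion: tsouhru → tsuhru.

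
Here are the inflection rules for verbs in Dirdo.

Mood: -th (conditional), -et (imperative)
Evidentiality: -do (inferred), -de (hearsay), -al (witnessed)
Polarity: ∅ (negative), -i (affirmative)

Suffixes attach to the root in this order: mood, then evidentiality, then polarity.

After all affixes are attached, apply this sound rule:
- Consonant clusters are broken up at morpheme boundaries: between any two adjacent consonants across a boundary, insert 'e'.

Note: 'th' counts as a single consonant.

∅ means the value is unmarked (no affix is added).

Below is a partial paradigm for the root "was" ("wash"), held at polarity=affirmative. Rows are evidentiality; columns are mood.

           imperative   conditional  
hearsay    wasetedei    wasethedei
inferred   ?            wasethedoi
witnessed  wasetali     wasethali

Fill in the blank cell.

Attach mood imperative -et → waset.
Attach evidentiality inferred -do → wasetdo.
Attach polarity affirmative -i → wasetdoi.
Apply epenthesis: wasetdoi → wasetedoi.

wasetedoi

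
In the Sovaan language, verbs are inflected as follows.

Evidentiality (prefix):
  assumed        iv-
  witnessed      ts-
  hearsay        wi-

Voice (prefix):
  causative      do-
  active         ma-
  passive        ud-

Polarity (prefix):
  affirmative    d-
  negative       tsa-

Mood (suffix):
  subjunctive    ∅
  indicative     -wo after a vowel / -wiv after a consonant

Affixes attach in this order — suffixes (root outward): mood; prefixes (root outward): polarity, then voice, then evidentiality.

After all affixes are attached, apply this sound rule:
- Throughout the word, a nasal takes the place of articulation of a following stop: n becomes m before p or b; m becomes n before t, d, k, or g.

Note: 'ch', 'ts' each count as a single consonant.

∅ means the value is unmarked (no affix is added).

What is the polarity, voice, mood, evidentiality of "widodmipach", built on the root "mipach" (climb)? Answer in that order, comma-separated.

affirmative, causative, subjunctive, hearsay

Segment: wi-do-d-mipach.
polarity: d- → affirmative.
voice: do- → causative.
mood: ∅ → subjunctive.
evidentiality: wi- → hearsay.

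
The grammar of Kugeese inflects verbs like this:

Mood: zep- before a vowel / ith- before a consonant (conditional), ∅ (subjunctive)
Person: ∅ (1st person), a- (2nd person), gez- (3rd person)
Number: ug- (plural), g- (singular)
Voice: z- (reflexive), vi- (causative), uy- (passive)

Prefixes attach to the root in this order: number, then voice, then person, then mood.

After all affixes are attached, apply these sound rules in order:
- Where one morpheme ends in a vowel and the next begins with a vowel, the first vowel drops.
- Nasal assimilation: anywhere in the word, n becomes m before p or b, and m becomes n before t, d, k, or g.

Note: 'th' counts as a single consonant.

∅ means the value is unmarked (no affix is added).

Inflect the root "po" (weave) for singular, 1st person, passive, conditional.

zepuygpo

Attach number singular g- → gpo.
Attach voice passive uy- → uygpo.
person = 1st person: zero marking, form stays uygpo.
Attach mood conditional zep- (before vowel 'u') → zepuygpo.
Vowel deletion: no change.
Nasal assimilation: no change.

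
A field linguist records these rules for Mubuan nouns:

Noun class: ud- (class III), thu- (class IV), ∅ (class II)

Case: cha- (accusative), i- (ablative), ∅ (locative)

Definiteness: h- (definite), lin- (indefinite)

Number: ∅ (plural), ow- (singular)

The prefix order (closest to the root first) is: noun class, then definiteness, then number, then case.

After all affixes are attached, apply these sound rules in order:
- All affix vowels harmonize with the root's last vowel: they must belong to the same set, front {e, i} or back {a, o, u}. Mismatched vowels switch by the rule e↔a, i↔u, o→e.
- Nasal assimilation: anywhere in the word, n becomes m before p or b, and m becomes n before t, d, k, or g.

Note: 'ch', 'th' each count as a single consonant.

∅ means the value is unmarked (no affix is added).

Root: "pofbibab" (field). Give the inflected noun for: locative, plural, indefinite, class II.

noun class = class II: zero marking, form stays pofbibab.
Attach definiteness indefinite lin- → linpofbibab.
number = plural: zero marking, form stays linpofbibab.
case = locative: zero marking, form stays linpofbibab.
Apply vowel harmony: linpofbibab → lunpofbibab.
Apply nasal assimilation: lunpofbibab → lumpofbibab.

lumpofbibab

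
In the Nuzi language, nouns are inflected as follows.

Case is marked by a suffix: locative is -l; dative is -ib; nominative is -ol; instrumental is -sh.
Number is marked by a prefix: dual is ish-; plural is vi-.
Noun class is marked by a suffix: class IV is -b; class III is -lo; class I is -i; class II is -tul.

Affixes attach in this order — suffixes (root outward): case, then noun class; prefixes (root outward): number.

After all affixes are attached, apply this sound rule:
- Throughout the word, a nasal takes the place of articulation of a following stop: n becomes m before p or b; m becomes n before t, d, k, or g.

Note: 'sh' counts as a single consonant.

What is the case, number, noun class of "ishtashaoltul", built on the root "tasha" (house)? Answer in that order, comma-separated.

Segment: ish-tasha-ol-tul.
case: -ol → nominative.
number: ish- → dual.
noun class: -tul → class II.

nominative, dual, class II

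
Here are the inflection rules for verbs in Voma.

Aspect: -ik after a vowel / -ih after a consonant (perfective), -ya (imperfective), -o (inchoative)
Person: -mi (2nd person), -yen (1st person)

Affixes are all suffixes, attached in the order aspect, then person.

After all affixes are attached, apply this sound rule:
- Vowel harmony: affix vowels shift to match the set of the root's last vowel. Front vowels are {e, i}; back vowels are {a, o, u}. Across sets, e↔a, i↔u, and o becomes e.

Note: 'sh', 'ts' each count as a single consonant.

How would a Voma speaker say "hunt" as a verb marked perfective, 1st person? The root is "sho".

Attach aspect perfective -ik (after vowel 'o') → shoik.
Attach person 1st person -yen → shoikyen.
Apply vowel harmony: shoikyen → shoukyan.

shoukyan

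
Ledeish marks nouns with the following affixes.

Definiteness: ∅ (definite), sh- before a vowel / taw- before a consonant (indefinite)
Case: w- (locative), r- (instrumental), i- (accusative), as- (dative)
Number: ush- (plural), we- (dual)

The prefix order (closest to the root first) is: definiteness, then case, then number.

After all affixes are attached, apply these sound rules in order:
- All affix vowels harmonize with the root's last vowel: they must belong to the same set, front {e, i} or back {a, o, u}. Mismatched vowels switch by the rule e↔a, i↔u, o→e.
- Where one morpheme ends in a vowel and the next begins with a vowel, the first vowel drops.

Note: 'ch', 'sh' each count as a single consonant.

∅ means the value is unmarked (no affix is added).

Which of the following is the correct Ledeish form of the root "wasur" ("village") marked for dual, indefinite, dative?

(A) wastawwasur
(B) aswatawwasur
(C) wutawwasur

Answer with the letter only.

A

Attach definiteness indefinite taw- (before consonant 'w') → tawwasur.
Attach case dative as- → astawwasur.
Attach number dual we- → weastawwasur.
Apply vowel harmony: weastawwasur → waastawwasur.
Apply vowel deletion: waastawwasur → wastawwasur.
So the correct form is wastawwasur, option (A).
(B) aswatawwasur is wrong: it has the affixes in the wrong order.
(C) wutawwasur is wrong: it uses accusative instead of dative for case.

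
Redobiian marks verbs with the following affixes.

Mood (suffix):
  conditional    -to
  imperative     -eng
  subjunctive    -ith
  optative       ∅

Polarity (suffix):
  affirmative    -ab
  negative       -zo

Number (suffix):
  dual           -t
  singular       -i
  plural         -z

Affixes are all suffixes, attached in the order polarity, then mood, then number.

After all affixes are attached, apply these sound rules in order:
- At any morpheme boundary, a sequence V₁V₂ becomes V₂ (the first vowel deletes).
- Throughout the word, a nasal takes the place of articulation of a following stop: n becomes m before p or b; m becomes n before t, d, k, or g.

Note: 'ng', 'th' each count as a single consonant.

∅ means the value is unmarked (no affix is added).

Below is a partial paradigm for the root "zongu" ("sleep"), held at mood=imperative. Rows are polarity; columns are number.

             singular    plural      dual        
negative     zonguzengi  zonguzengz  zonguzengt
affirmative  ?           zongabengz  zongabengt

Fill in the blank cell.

zongabengi

Attach polarity affirmative -ab → zonguab.
Attach mood imperative -eng → zonguabeng.
Attach number singular -i → zonguabengi.
Apply vowel deletion: zonguabengi → zongabengi.
Nasal assimilation: no change.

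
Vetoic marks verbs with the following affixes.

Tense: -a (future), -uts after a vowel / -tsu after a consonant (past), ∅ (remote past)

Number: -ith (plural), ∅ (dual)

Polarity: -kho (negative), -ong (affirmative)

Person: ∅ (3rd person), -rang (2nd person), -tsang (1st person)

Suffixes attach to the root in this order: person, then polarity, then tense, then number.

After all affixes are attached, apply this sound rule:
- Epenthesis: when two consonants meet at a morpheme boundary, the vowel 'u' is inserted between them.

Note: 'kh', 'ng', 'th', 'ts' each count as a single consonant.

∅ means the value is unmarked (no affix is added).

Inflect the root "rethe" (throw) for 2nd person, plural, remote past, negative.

Attach person 2nd person -rang → retherang.
Attach polarity negative -kho → retherangkho.
tense = remote past: zero marking, form stays retherangkho.
Attach number plural -ith → retherangkhoith.
Apply epenthesis: retherangkhoith → retherangukhoith.

retherangukhoith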